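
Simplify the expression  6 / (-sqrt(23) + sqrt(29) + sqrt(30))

Group as (sqrt(29) + sqrt(30)) - sqrt(23); multiply by (sqrt(29) + sqrt(30)) + sqrt(23), then rationalise the remaining surd.

(-18*sqrt(23) + 11*sqrt(30) + 12*sqrt(29) + sqrt(20010))/182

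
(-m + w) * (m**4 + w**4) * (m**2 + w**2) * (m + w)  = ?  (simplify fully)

Pair the conjugate factors: (w+m)(w-m) = -m**2 + w**2, then repeat with the next factor.

-m**8 + w**8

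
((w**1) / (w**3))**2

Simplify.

Inside the bracket: (w**-2)
Raise to the power 2: (w**-4)

w**(-4)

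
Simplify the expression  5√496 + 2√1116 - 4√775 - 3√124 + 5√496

26*√31

5√496 = 20*√31; 2√1116 = 12*√31; 4√775 = 20*√31; 3√124 = 6*√31; 5√496 = 20*√31
Combine: (20 + 12 - 20 - 6 + 20)·√31 = 26*√31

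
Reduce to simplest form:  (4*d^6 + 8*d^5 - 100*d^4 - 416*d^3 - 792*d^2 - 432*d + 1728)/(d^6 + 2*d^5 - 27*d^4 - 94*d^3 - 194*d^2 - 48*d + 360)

Factor: 4*d^6 + 8*d^5 - 100*d^4 - 416*d^3 - 792*d^2 - 432*d + 1728 = 4*(d^2 + 2*d + 6)*(d + 4)*(d - 1)*(d + 3)*(d - 6);  d^6 + 2*d^5 - 27*d^4 - 94*d^3 - 194*d^2 - 48*d + 360 = (d - 6)*(d + 2)*(d + 5)*(d^2 + 2*d + 6)*(d - 1)
Cancel the common factors (d^2 + 2*d + 6), (d - 1), (d - 6).

(4*d^2 + 28*d + 48)/(d^2 + 7*d + 10)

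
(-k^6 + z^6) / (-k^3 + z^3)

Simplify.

Difference of sixth powers: factor out (-k^3 + z^3).

k^3 + z^3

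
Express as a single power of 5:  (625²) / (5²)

5^6

625² = 5^8; 5² = 5^2
Combine exponents: 5^6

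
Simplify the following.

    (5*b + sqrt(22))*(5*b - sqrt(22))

25*b**2 - 22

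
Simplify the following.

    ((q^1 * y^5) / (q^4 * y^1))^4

Inside the bracket: (q^-3) * y^4
Raise to the power 4: (q^-12) * y^16

y^16/q^12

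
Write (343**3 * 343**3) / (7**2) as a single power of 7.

343**3 = 7**9; 343**3 = 7**9; 7**2 = 7**2
Combine exponents: 7**16

7**16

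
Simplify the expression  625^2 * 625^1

5^12

625^2 = 5^8; 625^1 = 5^4
Combine exponents: 5^12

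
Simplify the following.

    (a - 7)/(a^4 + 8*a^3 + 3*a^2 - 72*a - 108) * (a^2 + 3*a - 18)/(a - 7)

Factor: a^4 + 8*a^3 + 3*a^2 - 72*a - 108 = (a + 2)*(a - 3)*(a + 3)*(a + 6);  a^2 + 3*a - 18 = (a - 3)*(a + 6)
Cancel the common factors (a - 7), (a + 6), (a - 3).

1/(a^2 + 5*a + 6)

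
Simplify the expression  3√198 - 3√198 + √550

3√198 = 9*√22; 3√198 = 9*√22; √550 = 5*√22
Combine: (9 - 9 + 5)·√22 = 5*√22

5*√22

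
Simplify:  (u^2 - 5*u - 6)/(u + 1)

u - 6

Factor: u^2 - 5*u - 6 = (u + 1)*(u - 6)
Cancel the common factor (u + 1).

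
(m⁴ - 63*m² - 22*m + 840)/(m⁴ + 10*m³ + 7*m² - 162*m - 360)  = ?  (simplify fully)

Factor: m⁴ - 63*m² - 22*m + 840 = (m - 7)·(m + 5)·(m - 4)·(m + 6);  m⁴ + 10*m³ + 7*m² - 162*m - 360 = (m - 4)·(m + 5)·(m + 3)·(m + 6)
Cancel the common factors (m + 6), (m + 5), (m - 4).

(m - 7)/(m + 3)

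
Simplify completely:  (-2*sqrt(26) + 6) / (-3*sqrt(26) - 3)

Multiply numerator and denominator by -3 + 3*sqrt(26).
Denominator becomes -225; numerator becomes -174 + 24*sqrt(26).

(-8*sqrt(26) + 58)/75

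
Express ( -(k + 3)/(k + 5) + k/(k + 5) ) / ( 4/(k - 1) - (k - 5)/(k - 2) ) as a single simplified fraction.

(3*k^2 - 9*k + 6)/(k^3 - 5*k^2 - 37*k + 65)

Numerator: -(k + 3)/(k + 5) + k/(k + 5) = -3/(k + 5)
Denominator: 4/(k - 1) - (k - 5)/(k - 2) = (-k^2 + 10*k - 13)/(k^2 - 3*k + 2)
Divide: (-3/(k + 5)) · ((k^2 - 3*k + 2)/(-k^2 + 10*k - 13)) = (3*k^2 - 9*k + 6)/(k^3 - 5*k^2 - 37*k + 65)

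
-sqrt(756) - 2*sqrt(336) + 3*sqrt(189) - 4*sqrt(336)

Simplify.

sqrt(756) = 6*sqrt(21); 2*sqrt(336) = 8*sqrt(21); 3*sqrt(189) = 9*sqrt(21); 4*sqrt(336) = 16*sqrt(21)
Combine: (-6 - 8 + 9 - 16)·sqrt(21) = -21*sqrt(21)

-21*sqrt(21)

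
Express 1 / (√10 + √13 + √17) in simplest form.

Group as (√13 + √17) + √10; multiply by (√13 + √17) - √10, then rationalise the remaining surd.

(-√2210 + 3*√17 + 7*√13 + 10*√10)/242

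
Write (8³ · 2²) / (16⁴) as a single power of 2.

2^(-5)

8³ = 2^9; 2² = 2^2; 16⁴ = 2^16
Combine exponents: 2^(-5)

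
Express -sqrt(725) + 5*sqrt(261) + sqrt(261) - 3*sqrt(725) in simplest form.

-2*sqrt(29)

sqrt(725) = 5*sqrt(29); 5*sqrt(261) = 15*sqrt(29); sqrt(261) = 3*sqrt(29); 3*sqrt(725) = 15*sqrt(29)
Combine: (-5 + 15 + 3 - 15)·sqrt(29) = -2*sqrt(29)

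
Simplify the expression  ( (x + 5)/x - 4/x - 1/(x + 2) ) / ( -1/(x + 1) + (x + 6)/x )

(x^3 + 3*x^2 + 4*x + 2)/(x^3 + 8*x^2 + 18*x + 12)

Numerator: (x + 5)/x - 4/x - 1/(x + 2) = (x^2 + 2*x + 2)/(x^2 + 2*x)
Denominator: -1/(x + 1) + (x + 6)/x = (x^2 + 6*x + 6)/(x^2 + x)
Divide: ((x^2 + 2*x + 2)/(x^2 + 2*x)) · ((x^2 + x)/(x^2 + 6*x + 6)) = (x^3 + 3*x^2 + 4*x + 2)/(x^3 + 8*x^2 + 18*x + 12)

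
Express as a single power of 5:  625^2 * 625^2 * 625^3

625^2 = 5^8; 625^2 = 5^8; 625^3 = 5^12
Combine exponents: 5^28

5^28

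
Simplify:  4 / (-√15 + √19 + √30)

(-34*√15 + 4*√30 + 26*√19 + 30*√38)/281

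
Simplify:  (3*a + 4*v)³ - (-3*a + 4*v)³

Binomially expand both and collect terms in (4*v), (3*a).

54*a³ + 288*a*v²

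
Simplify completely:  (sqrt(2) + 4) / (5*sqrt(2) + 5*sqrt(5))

(-4*sqrt(2) - 2 + sqrt(10) + 4*sqrt(5))/15

Multiply numerator and denominator by -5*sqrt(5) + 5*sqrt(2).
Denominator becomes -75; numerator becomes -20*sqrt(5) - 5*sqrt(10) + 10 + 20*sqrt(2).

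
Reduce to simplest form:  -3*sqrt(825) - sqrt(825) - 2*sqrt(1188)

3*sqrt(825) = 15*sqrt(33); sqrt(825) = 5*sqrt(33); 2*sqrt(1188) = 12*sqrt(33)
Combine: (-15 - 5 - 12)·sqrt(33) = -32*sqrt(33)

-32*sqrt(33)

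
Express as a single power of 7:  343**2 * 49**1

343**2 = 7**6; 49**1 = 7**2
Combine exponents: 7**8

7**8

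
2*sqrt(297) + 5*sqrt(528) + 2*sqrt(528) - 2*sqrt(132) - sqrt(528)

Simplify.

26*sqrt(33)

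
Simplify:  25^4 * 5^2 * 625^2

5^18

25^4 = 5^8; 5^2 = 5^2; 625^2 = 5^8
Combine exponents: 5^18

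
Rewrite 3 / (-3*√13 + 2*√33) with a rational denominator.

(3*√13 + 2*√33)/5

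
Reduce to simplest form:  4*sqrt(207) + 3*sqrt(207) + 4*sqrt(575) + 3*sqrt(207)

50*sqrt(23)

4*sqrt(207) = 12*sqrt(23); 3*sqrt(207) = 9*sqrt(23); 4*sqrt(575) = 20*sqrt(23); 3*sqrt(207) = 9*sqrt(23)
Combine: (12 + 9 + 20 + 9)·sqrt(23) = 50*sqrt(23)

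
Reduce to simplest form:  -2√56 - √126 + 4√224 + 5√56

19*√14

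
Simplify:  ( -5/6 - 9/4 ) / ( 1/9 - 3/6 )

111/14

Numerator: -5/6 - 9/4 = -37/12
Denominator: 1/9 - 3/6 = -7/18
Divide: (-37/12) · (-18/7) = 111/14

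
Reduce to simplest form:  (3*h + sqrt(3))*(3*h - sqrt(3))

Difference of squares with P = 3*h, Q = sqrt(3).

9*h**2 - 3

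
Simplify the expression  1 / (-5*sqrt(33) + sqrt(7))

Multiply numerator and denominator by sqrt(7) + 5*sqrt(33).
Denominator becomes -818; numerator becomes sqrt(7) + 5*sqrt(33).

(-5*sqrt(33) - sqrt(7))/818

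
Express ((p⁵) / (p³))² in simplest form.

p⁴

Inside the bracket: p²
Raise to the power 2: p⁴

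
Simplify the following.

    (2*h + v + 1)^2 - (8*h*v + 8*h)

(-2*h + v + 1)^2

Expanding gives 4*h^2 - 4*h*v - 4*h + v^2 + 2*v + 1, a perfect square.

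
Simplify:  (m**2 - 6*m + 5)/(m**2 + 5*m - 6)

(m - 5)/(m + 6)

Factor: m**2 - 6*m + 5 = (m - 1)*(m - 5);  m**2 + 5*m - 6 = (m + 6)*(m - 1)
Cancel the common factor (m - 1).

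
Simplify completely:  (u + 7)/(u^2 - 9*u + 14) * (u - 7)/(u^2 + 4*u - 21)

Factor: u^2 - 9*u + 14 = (u - 2)*(u - 7);  u^2 + 4*u - 21 = (u - 3)*(u + 7)
Cancel the common factors (u + 7), (u - 7).

1/(u^2 - 5*u + 6)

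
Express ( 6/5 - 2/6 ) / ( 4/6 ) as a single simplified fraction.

Numerator: 6/5 - 2/6 = 13/15
Denominator: 4/6 = 2/3
Divide: (13/15) · (3/2) = 13/10

13/10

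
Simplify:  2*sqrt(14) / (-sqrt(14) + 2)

(-14 - 2*sqrt(14))/5

Multiply numerator and denominator by 2 + sqrt(14).
Denominator becomes -10; numerator becomes 4*sqrt(14) + 28.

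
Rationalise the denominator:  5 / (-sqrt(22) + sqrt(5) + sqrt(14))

Group as (sqrt(5) + sqrt(14)) - sqrt(22); multiply by (sqrt(5) + sqrt(14)) + sqrt(22), then rationalise the remaining surd.

(15*sqrt(22) + 65*sqrt(14) + 155*sqrt(5) + 20*sqrt(385))/271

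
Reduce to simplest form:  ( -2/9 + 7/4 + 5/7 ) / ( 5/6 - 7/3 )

-565/378

Numerator: -2/9 + 7/4 + 5/7 = 565/252
Denominator: 5/6 - 7/3 = -3/2
Divide: (565/252) · (-2/3) = -565/378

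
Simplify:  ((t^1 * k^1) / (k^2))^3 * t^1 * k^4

k*t^4

Inside the bracket: t^1 * (k^-1)
Raise to the power 3: t^3 * (k^-3)
Multiply by t^1 * k^4: add exponents.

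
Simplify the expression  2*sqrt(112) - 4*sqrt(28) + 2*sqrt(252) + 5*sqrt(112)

32*sqrt(7)

2*sqrt(112) = 8*sqrt(7); 4*sqrt(28) = 8*sqrt(7); 2*sqrt(252) = 12*sqrt(7); 5*sqrt(112) = 20*sqrt(7)
Combine: (8 - 8 + 12 + 20)·sqrt(7) = 32*sqrt(7)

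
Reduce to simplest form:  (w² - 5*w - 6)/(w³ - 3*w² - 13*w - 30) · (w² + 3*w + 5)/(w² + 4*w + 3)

Factor: w² - 5*w - 6 = (w - 6)·(w + 1);  w³ - 3*w² - 13*w - 30 = (w² + 3*w + 5)·(w - 6);  w² + 4*w + 3 = (w + 3)·(w + 1)
Cancel the common factors (w² + 3*w + 5), (w - 6), (w + 1).

1/(w + 3)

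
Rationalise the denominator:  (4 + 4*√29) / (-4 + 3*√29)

Multiply numerator and denominator by -3*√29 - 4.
Denominator becomes -245; numerator becomes -364 - 28*√29.

(4*√29 + 52)/35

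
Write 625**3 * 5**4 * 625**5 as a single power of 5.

5**36

625**3 = 5**12; 5**4 = 5**4; 625**5 = 5**20
Combine exponents: 5**36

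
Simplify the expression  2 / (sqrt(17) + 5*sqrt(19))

(-sqrt(17) + 5*sqrt(19))/229

Multiply numerator and denominator by -sqrt(17) + 5*sqrt(19).
Denominator becomes 458; numerator becomes -2*sqrt(17) + 10*sqrt(19).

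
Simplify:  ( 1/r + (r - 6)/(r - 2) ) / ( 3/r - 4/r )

Numerator: 1/r + (r - 6)/(r - 2) = (r^2 - 5*r - 2)/(r^2 - 2*r)
Denominator: 3/r - 4/r = -1/r
Divide: ((r^2 - 5*r - 2)/(r^2 - 2*r)) · (-r) = (-r^2 + 5*r + 2)/(r - 2)

(-r^2 + 5*r + 2)/(r - 2)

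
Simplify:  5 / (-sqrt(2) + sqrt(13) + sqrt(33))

(-11*sqrt(13) - sqrt(858) + 22*sqrt(2) + 9*sqrt(33))/22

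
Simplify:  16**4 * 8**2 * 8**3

2**31

16**4 = 2**16; 8**2 = 2**6; 8**3 = 2**9
Combine exponents: 2**31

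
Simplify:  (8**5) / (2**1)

2**14

8**5 = 2**15; 2**1 = 2**1
Combine exponents: 2**14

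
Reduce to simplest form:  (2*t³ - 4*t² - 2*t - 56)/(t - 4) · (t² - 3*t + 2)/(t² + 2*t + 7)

2*t² - 6*t + 4

Factor: 2*t³ - 4*t² - 2*t - 56 = 2·(t² + 2*t + 7)·(t - 4);  t² - 3*t + 2 = (t - 2)·(t - 1)
Cancel the common factors (t² + 2*t + 7), (t - 4).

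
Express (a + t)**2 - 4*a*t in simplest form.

(a - t)**2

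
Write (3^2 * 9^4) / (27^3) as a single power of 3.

3^2 = 3^2; 9^4 = 3^8; 27^3 = 3^9
Combine exponents: 3^1

3^1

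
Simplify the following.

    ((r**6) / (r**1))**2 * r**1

r**11

Inside the bracket: r**5
Raise to the power 2: r**10
Multiply by r**1: add exponents.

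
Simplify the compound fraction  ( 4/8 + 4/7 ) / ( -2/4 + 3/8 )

Numerator: 4/8 + 4/7 = 15/14
Denominator: -2/4 + 3/8 = -1/8
Divide: (15/14) · (-8) = -60/7

-60/7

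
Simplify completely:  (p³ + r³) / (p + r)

p² - p*r + r²

Apply the sum-of-cubes factorisation and cancel (p + r).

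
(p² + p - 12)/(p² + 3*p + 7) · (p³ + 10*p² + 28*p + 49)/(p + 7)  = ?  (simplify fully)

p² + p - 12

Factor: p² + p - 12 = (p - 3)·(p + 4);  p³ + 10*p² + 28*p + 49 = (p² + 3*p + 7)·(p + 7)
Cancel the common factors (p² + 3*p + 7), (p + 7).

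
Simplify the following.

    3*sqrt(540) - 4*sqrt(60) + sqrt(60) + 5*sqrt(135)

3*sqrt(540) = 18*sqrt(15); 4*sqrt(60) = 8*sqrt(15); sqrt(60) = 2*sqrt(15); 5*sqrt(135) = 15*sqrt(15)
Combine: (18 - 8 + 2 + 15)·sqrt(15) = 27*sqrt(15)

27*sqrt(15)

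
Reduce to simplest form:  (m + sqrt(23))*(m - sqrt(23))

m^2 - 23

Product of conjugates: (P+Q)(P-Q) = P^2 - Q^2.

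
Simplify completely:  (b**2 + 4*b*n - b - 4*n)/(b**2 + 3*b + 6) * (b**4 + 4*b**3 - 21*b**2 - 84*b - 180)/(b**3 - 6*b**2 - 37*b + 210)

Factor: b**2 + 4*b*n - b - 4*n = (b + 4*n)*(b - 1);  b**4 + 4*b**3 - 21*b**2 - 84*b - 180 = (b - 5)*(b**2 + 3*b + 6)*(b + 6);  b**3 - 6*b**2 - 37*b + 210 = (b + 6)*(b - 7)*(b - 5)
Cancel the common factors (b**2 + 3*b + 6), (b - 5), (b + 6).

(b**2 + 4*b*n - b - 4*n)/(b - 7)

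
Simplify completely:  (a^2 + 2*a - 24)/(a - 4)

a + 6

Factor: a^2 + 2*a - 24 = (a + 6)*(a - 4)
Cancel the common factor (a - 4).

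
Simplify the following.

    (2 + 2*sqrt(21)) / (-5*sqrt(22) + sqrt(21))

(-10*sqrt(462) - 10*sqrt(22) - 42 - 2*sqrt(21))/529

Multiply numerator and denominator by sqrt(21) + 5*sqrt(22).
Denominator becomes -529; numerator becomes 2*sqrt(21) + 42 + 10*sqrt(22) + 10*sqrt(462).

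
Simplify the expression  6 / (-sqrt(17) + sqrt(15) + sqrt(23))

Group as (sqrt(15) + sqrt(23)) - sqrt(17); multiply by (sqrt(15) + sqrt(23)) + sqrt(17), then rationalise the remaining surd.

(-42*sqrt(17) + 18*sqrt(23) + 50*sqrt(15) + 4*sqrt(5865))/313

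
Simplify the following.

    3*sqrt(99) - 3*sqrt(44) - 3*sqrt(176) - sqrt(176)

-13*sqrt(11)

3*sqrt(99) = 9*sqrt(11); 3*sqrt(44) = 6*sqrt(11); 3*sqrt(176) = 12*sqrt(11); sqrt(176) = 4*sqrt(11)
Combine: (9 - 6 - 12 - 4)·sqrt(11) = -13*sqrt(11)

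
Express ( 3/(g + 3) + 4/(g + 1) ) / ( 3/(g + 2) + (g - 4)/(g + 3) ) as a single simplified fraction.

Numerator: 3/(g + 3) + 4/(g + 1) = (7*g + 15)/(g**2 + 4*g + 3)
Denominator: 3/(g + 2) + (g - 4)/(g + 3) = (g**2 + g + 1)/(g**2 + 5*g + 6)
Divide: ((7*g + 15)/(g**2 + 4*g + 3)) · ((g**2 + 5*g + 6)/(g**2 + g + 1)) = (7*g**2 + 29*g + 30)/(g**3 + 2*g**2 + 2*g + 1)

(7*g**2 + 29*g + 30)/(g**3 + 2*g**2 + 2*g + 1)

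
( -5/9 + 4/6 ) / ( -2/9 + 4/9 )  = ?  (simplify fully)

1/2

Numerator: -5/9 + 4/6 = 1/9
Denominator: -2/9 + 4/9 = 2/9
Divide: (1/9) · (9/2) = 1/2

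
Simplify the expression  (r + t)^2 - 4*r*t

(r - t)^2

Expanding gives r^2 - 2*r*t + t^2, a perfect square.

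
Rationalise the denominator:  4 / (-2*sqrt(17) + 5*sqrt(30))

Multiply numerator and denominator by 2*sqrt(17) + 5*sqrt(30).
Denominator becomes 682; numerator becomes 8*sqrt(17) + 20*sqrt(30).

(4*sqrt(17) + 10*sqrt(30))/341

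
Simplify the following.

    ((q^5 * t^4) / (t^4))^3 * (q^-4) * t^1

q^11*t

Inside the bracket: q^5
Raise to the power 3: q^15
Multiply by (q^-4) * t^1: add exponents.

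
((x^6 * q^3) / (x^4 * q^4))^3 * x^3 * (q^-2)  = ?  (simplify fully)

Inside the bracket: x^2 * (q^-1)
Raise to the power 3: x^6 * (q^-3)
Multiply by x^3 * (q^-2): add exponents.

x^9/q^5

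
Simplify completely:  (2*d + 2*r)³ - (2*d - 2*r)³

Only the odd-power cross terms survive.

16*r*(3*d² + r²)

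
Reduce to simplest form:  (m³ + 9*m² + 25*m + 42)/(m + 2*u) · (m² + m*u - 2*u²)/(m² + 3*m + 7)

Factor: m³ + 9*m² + 25*m + 42 = (m² + 3*m + 7)·(m + 6);  m² + m*u - 2*u² = (m + 2*u)·(m - u)
Cancel the common factors (m² + 3*m + 7), (m + 2*u).

m² - m*u + 6*m - 6*u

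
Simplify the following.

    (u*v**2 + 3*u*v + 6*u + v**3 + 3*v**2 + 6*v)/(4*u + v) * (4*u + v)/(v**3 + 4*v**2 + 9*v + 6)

(u + v)/(v + 1)

Factor: u*v**2 + 3*u*v + 6*u + v**3 + 3*v**2 + 6*v = (v**2 + 3*v + 6)*(u + v);  v**3 + 4*v**2 + 9*v + 6 = (v**2 + 3*v + 6)*(v + 1)
Cancel the common factors (v**2 + 3*v + 6), (4*u + v).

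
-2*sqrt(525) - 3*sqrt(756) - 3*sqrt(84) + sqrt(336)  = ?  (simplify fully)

2*sqrt(525) = 10*sqrt(21); 3*sqrt(756) = 18*sqrt(21); 3*sqrt(84) = 6*sqrt(21); sqrt(336) = 4*sqrt(21)
Combine: (-10 - 18 - 6 + 4)·sqrt(21) = -30*sqrt(21)

-30*sqrt(21)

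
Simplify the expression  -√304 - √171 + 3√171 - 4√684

-22*√19

√304 = 4*√19; √171 = 3*√19; 3√171 = 9*√19; 4√684 = 24*√19
Combine: (-4 - 3 + 9 - 24)·√19 = -22*√19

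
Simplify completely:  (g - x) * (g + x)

g^2 - x^2

Telescope via difference of squares: (g+x)(g-x) = g^2 - x^2.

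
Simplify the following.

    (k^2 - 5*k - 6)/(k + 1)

Factor: k^2 - 5*k - 6 = (k + 1)*(k - 6)
Cancel the common factor (k + 1).

k - 6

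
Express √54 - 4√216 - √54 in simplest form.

-24*√6

√54 = 3*√6; 4√216 = 24*√6; √54 = 3*√6
Combine: (3 - 24 - 3)·√6 = -24*√6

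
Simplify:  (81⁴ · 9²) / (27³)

3^11

81⁴ = 3^16; 9² = 3^4; 27³ = 3^9
Combine exponents: 3^11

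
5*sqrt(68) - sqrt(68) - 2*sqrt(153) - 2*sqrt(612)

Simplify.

5*sqrt(68) = 10*sqrt(17); sqrt(68) = 2*sqrt(17); 2*sqrt(153) = 6*sqrt(17); 2*sqrt(612) = 12*sqrt(17)
Combine: (10 - 2 - 6 - 12)·sqrt(17) = -10*sqrt(17)

-10*sqrt(17)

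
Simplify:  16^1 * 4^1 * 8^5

2^21

16^1 = 2^4; 4^1 = 2^2; 8^5 = 2^15
Combine exponents: 2^21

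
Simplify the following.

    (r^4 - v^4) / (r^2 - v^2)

r^4 - v^4 factors as (r - v)*(r + v)*(r^2 + v^2).

r^2 + v^2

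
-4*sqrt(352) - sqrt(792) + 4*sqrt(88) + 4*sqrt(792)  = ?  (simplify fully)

4*sqrt(352) = 16*sqrt(22); sqrt(792) = 6*sqrt(22); 4*sqrt(88) = 8*sqrt(22); 4*sqrt(792) = 24*sqrt(22)
Combine: (-16 - 6 + 8 + 24)·sqrt(22) = 10*sqrt(22)

10*sqrt(22)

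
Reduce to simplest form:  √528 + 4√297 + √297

√528 = 4*√33; 4√297 = 12*√33; √297 = 3*√33
Combine: (4 + 12 + 3)·√33 = 19*√33

19*√33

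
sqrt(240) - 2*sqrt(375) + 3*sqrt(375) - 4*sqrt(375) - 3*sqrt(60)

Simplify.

sqrt(240) = 4*sqrt(15); 2*sqrt(375) = 10*sqrt(15); 3*sqrt(375) = 15*sqrt(15); 4*sqrt(375) = 20*sqrt(15); 3*sqrt(60) = 6*sqrt(15)
Combine: (4 - 10 + 15 - 20 - 6)·sqrt(15) = -17*sqrt(15)

-17*sqrt(15)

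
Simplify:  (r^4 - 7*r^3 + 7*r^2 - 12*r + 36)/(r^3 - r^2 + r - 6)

Factor: r^4 - 7*r^3 + 7*r^2 - 12*r + 36 = (r^2 + r + 3)*(r - 6)*(r - 2);  r^3 - r^2 + r - 6 = (r^2 + r + 3)*(r - 2)
Cancel the common factors (r^2 + r + 3), (r - 2).

r - 6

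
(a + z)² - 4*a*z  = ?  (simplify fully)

After expansion: a² - 2*a*z + z² — a perfect-square trinomial.

(a - z)²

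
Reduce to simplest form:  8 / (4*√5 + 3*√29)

(-32*√5 + 24*√29)/181

Multiply numerator and denominator by -3*√29 + 4*√5.
Denominator becomes -181; numerator becomes -24*√29 + 32*√5.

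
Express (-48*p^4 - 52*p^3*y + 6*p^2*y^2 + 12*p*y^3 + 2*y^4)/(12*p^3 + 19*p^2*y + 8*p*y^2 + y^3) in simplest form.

Factor: -48*p^4 - 52*p^3*y + 6*p^2*y^2 + 12*p*y^3 + 2*y^4 = 2*(-2*p + y)*(4*p + y)*(3*p + y)*(p + y);  12*p^3 + 19*p^2*y + 8*p*y^2 + y^3 = (p + y)*(4*p + y)*(3*p + y)
Cancel the common factors (3*p + y), (p + y), (4*p + y).

-4*p + 2*y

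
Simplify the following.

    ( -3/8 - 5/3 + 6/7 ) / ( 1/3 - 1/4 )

Numerator: -3/8 - 5/3 + 6/7 = -199/168
Denominator: 1/3 - 1/4 = 1/12
Divide: (-199/168) · (12) = -199/14

-199/14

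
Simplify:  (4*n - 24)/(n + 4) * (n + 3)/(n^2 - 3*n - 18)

4/(n + 4)

Factor: 4*n - 24 = 4*(n - 6);  n^2 - 3*n - 18 = (n - 6)*(n + 3)
Cancel the common factors (n - 6), (n + 3).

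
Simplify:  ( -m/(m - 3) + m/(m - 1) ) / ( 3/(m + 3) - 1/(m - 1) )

Numerator: -m/(m - 3) + m/(m - 1) = -2*m/(m**2 - 4*m + 3)
Denominator: 3/(m + 3) - 1/(m - 1) = (2*m - 6)/(m**2 + 2*m - 3)
Divide: (-2*m/(m**2 - 4*m + 3)) · ((m**2 + 2*m - 3)/(2*m - 6)) = (-m**2 - 3*m)/(m**2 - 6*m + 9)

(-m**2 - 3*m)/(m**2 - 6*m + 9)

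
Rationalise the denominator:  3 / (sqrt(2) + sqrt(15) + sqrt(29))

Group as (sqrt(15) + sqrt(29)) + sqrt(2); multiply by (sqrt(15) + sqrt(29)) - sqrt(2), then rationalise the remaining surd.

(-8*sqrt(15) - 21*sqrt(2) + sqrt(870) + 6*sqrt(29))/4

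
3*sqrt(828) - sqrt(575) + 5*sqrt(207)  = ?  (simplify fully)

28*sqrt(23)

3*sqrt(828) = 18*sqrt(23); sqrt(575) = 5*sqrt(23); 5*sqrt(207) = 15*sqrt(23)
Combine: (18 - 5 + 15)·sqrt(23) = 28*sqrt(23)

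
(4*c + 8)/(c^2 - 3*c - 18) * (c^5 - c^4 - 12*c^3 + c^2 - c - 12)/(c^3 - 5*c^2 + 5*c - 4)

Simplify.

(4*c^2 + 12*c + 8)/(c - 6)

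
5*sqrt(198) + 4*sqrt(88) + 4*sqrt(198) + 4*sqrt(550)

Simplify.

55*sqrt(22)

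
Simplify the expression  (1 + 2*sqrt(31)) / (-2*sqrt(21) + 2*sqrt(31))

(sqrt(21) + sqrt(31) + 2*sqrt(651) + 62)/20

Multiply numerator and denominator by 2*sqrt(21) + 2*sqrt(31).
Denominator becomes 40; numerator becomes 2*sqrt(21) + 2*sqrt(31) + 4*sqrt(651) + 124.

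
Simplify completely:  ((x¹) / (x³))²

x^(-4)

Inside the bracket: (x^-2)
Raise to the power 2: (x^-4)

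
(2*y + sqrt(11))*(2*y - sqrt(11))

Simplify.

Difference of squares with P = 2*y, Q = sqrt(11).

4*y^2 - 11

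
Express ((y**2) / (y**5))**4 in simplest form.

y**(-12)

Inside the bracket: (y**-3)
Raise to the power 4: (y**-12)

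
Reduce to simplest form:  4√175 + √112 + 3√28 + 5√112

50*√7

4√175 = 20*√7; √112 = 4*√7; 3√28 = 6*√7; 5√112 = 20*√7
Combine: (20 + 4 + 6 + 20)·√7 = 50*√7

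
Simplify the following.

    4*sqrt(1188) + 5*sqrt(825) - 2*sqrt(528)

41*sqrt(33)

4*sqrt(1188) = 24*sqrt(33); 5*sqrt(825) = 25*sqrt(33); 2*sqrt(528) = 8*sqrt(33)
Combine: (24 + 25 - 8)·sqrt(33) = 41*sqrt(33)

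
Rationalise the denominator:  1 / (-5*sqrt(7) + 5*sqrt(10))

Multiply numerator and denominator by 5*sqrt(7) + 5*sqrt(10).
Denominator becomes 75; numerator becomes 5*sqrt(7) + 5*sqrt(10).

(sqrt(7) + sqrt(10))/15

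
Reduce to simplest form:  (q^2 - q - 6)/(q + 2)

Factor: q^2 - q - 6 = (q + 2)*(q - 3)
Cancel the common factor (q + 2).

q - 3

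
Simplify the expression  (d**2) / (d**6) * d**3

Quotient: (d**-4)
Multiply by d**3: add exponents.

1/d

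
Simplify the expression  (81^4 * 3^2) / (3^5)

81^4 = 3^16; 3^2 = 3^2; 3^5 = 3^5
Combine exponents: 3^13

3^13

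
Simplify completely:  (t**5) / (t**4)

t

Quotient: t**1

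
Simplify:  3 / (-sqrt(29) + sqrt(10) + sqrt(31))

(-18*sqrt(29) + 12*sqrt(31) + 75*sqrt(10) + 3*sqrt(8990))/548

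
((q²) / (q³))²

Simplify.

Inside the bracket: (q^-1)
Raise to the power 2: (q^-2)

q^(-2)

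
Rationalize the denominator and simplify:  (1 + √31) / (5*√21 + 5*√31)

Multiply numerator and denominator by -5*√21 + 5*√31.
Denominator becomes 250; numerator becomes -5*√651 - 5*√21 + 5*√31 + 155.

(-√651 - √21 + √31 + 31)/50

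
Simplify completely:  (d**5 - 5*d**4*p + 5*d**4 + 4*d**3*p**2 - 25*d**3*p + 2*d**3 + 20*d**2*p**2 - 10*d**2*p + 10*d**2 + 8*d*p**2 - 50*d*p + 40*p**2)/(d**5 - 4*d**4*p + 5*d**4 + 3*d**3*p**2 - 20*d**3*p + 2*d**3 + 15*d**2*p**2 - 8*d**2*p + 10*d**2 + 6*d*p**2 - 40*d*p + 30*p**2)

(-d + 4*p)/(-d + 3*p)

Factor: d**5 - 5*d**4*p + 5*d**4 + 4*d**3*p**2 - 25*d**3*p + 2*d**3 + 20*d**2*p**2 - 10*d**2*p + 10*d**2 + 8*d*p**2 - 50*d*p + 40*p**2 = (d**2 + 2)*(d - p)*(d - 4*p)*(d + 5);  d**5 - 4*d**4*p + 5*d**4 + 3*d**3*p**2 - 20*d**3*p + 2*d**3 + 15*d**2*p**2 - 8*d**2*p + 10*d**2 + 6*d*p**2 - 40*d*p + 30*p**2 = (d - 3*p)*(d - p)*(d + 5)*(d**2 + 2)
Cancel the common factors (d**2 + 2), (d + 5), (d - p).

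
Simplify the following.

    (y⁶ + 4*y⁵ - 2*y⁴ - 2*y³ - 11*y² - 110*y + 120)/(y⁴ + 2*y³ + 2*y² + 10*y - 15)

y² + 2*y - 8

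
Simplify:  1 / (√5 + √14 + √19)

Group as (√14 + √19) + √5; multiply by (√14 + √19) - √5, then rationalise the remaining surd.

(-√1330 + 5*√14 + 14*√5)/140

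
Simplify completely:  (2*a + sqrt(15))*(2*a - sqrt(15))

(2*a)^2 - (sqrt(15))^2 = 4*a^2 - 15.

4*a^2 - 15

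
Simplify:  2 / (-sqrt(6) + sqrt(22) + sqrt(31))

Group as (sqrt(22) + sqrt(31)) - sqrt(6); multiply by (sqrt(22) + sqrt(31)) + sqrt(6), then rationalise the remaining surd.

(-94*sqrt(6) - 6*sqrt(31) + 30*sqrt(22) + 8*sqrt(1023))/519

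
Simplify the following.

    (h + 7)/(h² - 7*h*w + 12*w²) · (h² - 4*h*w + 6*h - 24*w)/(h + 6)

Factor: h² - 7*h*w + 12*w² = (h - 4*w)·(h - 3*w);  h² - 4*h*w + 6*h - 24*w = (h + 6)·(h - 4*w)
Cancel the common factors (h + 6), (h - 4*w).

(-h - 7)/(-h + 3*w)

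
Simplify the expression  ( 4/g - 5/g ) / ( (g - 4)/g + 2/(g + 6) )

Numerator: 4/g - 5/g = -1/g
Denominator: (g - 4)/g + 2/(g + 6) = (g² + 4*g - 24)/(g² + 6*g)
Divide: (-1/g) · ((g² + 6*g)/(g² + 4*g - 24)) = (-g - 6)/(g² + 4*g - 24)

(-g - 6)/(g² + 4*g - 24)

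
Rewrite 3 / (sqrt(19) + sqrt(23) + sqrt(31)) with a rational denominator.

Group as (sqrt(19) + sqrt(31)) + sqrt(23); multiply by (sqrt(19) + sqrt(31)) - sqrt(23), then rationalise the remaining surd.

(-6*sqrt(13547) + 33*sqrt(31) + 81*sqrt(23) + 105*sqrt(19))/1627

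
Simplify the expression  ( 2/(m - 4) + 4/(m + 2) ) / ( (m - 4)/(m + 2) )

(6*m - 12)/(m**2 - 8*m + 16)

Numerator: 2/(m - 4) + 4/(m + 2) = (6*m - 12)/(m**2 - 2*m - 8)
Denominator: (m - 4)/(m + 2) = (m - 4)/(m + 2)
Divide: ((6*m - 12)/(m**2 - 2*m - 8)) · ((m + 2)/(m - 4)) = (6*m - 12)/(m**2 - 8*m + 16)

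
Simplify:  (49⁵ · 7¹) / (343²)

7^5

49⁵ = 7^10; 7¹ = 7^1; 343² = 7^6
Combine exponents: 7^5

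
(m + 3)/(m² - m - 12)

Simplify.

Factor: m² - m - 12 = (m + 3)·(m - 4)
Cancel the common factor (m + 3).

1/(m - 4)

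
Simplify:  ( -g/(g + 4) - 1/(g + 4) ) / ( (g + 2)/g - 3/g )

Numerator: -g/(g + 4) - 1/(g + 4) = (-g - 1)/(g + 4)
Denominator: (g + 2)/g - 3/g = (g - 1)/g
Divide: ((-g - 1)/(g + 4)) · (g/(g - 1)) = (-g**2 - g)/(g**2 + 3*g - 4)

(-g**2 - g)/(g**2 + 3*g - 4)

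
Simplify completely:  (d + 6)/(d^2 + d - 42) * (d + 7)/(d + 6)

1/(d - 6)

Factor: d^2 + d - 42 = (d + 7)*(d - 6)
Cancel the common factors (d + 6), (d + 7).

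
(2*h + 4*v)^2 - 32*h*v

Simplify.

Expand the square and combine the 32*h*v term.

4*(h - 2*v)^2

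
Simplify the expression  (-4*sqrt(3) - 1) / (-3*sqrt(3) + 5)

Multiply numerator and denominator by 5 + 3*sqrt(3).
Denominator becomes -2; numerator becomes -41 - 23*sqrt(3).

(23*sqrt(3) + 41)/2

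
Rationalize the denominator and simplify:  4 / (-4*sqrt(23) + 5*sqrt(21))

(16*sqrt(23) + 20*sqrt(21))/157

Multiply numerator and denominator by 4*sqrt(23) + 5*sqrt(21).
Denominator becomes 157; numerator becomes 16*sqrt(23) + 20*sqrt(21).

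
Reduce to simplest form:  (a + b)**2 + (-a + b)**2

Only the even-power cross terms survive.

2*a**2 + 2*b**2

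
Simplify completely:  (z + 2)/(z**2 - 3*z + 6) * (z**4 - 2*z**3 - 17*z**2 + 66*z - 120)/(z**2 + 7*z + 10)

Factor: z**4 - 2*z**3 - 17*z**2 + 66*z - 120 = (z**2 - 3*z + 6)*(z + 5)*(z - 4);  z**2 + 7*z + 10 = (z + 2)*(z + 5)
Cancel the common factors (z**2 - 3*z + 6), (z + 5), (z + 2).

z - 4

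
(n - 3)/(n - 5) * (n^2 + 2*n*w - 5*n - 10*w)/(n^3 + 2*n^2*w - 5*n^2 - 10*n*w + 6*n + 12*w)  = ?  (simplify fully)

Factor: n^2 + 2*n*w - 5*n - 10*w = (n + 2*w)*(n - 5);  n^3 + 2*n^2*w - 5*n^2 - 10*n*w + 6*n + 12*w = (n - 2)*(n + 2*w)*(n - 3)
Cancel the common factors (n - 3), (n - 5), (n + 2*w).

1/(n - 2)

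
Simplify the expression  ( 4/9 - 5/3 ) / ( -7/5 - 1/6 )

Numerator: 4/9 - 5/3 = -11/9
Denominator: -7/5 - 1/6 = -47/30
Divide: (-11/9) · (-30/47) = 110/141

110/141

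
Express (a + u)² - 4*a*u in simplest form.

After expansion: a² - 2*a*u + u² — a perfect-square trinomial.

(a - u)²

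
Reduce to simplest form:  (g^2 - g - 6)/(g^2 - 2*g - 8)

(g - 3)/(g - 4)

Factor: g^2 - g - 6 = (g + 2)*(g - 3);  g^2 - 2*g - 8 = (g + 2)*(g - 4)
Cancel the common factor (g + 2).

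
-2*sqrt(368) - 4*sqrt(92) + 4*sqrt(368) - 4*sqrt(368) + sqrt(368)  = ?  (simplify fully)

-12*sqrt(23)

2*sqrt(368) = 8*sqrt(23); 4*sqrt(92) = 8*sqrt(23); 4*sqrt(368) = 16*sqrt(23); 4*sqrt(368) = 16*sqrt(23); sqrt(368) = 4*sqrt(23)
Combine: (-8 - 8 + 16 - 16 + 4)·sqrt(23) = -12*sqrt(23)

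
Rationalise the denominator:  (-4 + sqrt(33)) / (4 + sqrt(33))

Multiply numerator and denominator by -sqrt(33) + 4.
Denominator becomes -17; numerator becomes -49 + 8*sqrt(33).

(-8*sqrt(33) + 49)/17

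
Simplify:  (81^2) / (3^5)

3^3

81^2 = 3^8; 3^5 = 3^5
Combine exponents: 3^3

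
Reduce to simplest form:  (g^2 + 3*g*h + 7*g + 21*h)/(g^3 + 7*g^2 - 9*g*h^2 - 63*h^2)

1/(g - 3*h)

Factor: g^2 + 3*g*h + 7*g + 21*h = (g + 7)*(g + 3*h);  g^3 + 7*g^2 - 9*g*h^2 - 63*h^2 = (g + 7)*(g + 3*h)*(g - 3*h)
Cancel the common factors (g + 3*h), (g + 7).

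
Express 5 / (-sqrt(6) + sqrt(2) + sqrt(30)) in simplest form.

(-85*sqrt(2) - 30*sqrt(10) + 65*sqrt(6) + 55*sqrt(30))/218

Group as (sqrt(2) + sqrt(30)) - sqrt(6); multiply by (sqrt(2) + sqrt(30)) + sqrt(6), then rationalise the remaining surd.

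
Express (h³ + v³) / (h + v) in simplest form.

h² - h*v + v²

Apply the sum-of-cubes factorisation and cancel (h + v).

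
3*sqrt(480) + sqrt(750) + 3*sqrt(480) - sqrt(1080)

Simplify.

23*sqrt(30)

3*sqrt(480) = 12*sqrt(30); sqrt(750) = 5*sqrt(30); 3*sqrt(480) = 12*sqrt(30); sqrt(1080) = 6*sqrt(30)
Combine: (12 + 5 + 12 - 6)·sqrt(30) = 23*sqrt(30)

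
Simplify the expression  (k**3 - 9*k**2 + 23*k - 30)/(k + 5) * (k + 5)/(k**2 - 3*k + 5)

Factor: k**3 - 9*k**2 + 23*k - 30 = (k - 6)*(k**2 - 3*k + 5)
Cancel the common factors (k**2 - 3*k + 5), (k + 5).

k - 6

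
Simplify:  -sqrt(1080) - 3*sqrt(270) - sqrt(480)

-19*sqrt(30)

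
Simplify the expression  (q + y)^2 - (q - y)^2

Write as f(q,y) - f(q,-y) and expand.

4*q*y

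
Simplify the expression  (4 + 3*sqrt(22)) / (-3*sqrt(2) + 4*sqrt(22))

(6*sqrt(2) + 9*sqrt(11) + 8*sqrt(22) + 132)/167

Multiply numerator and denominator by 3*sqrt(2) + 4*sqrt(22).
Denominator becomes 334; numerator becomes 12*sqrt(2) + 18*sqrt(11) + 16*sqrt(22) + 264.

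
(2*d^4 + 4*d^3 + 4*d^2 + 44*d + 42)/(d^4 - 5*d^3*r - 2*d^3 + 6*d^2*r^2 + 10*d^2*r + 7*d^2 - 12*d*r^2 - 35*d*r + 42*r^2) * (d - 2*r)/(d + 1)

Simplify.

(-2*d - 6)/(-d + 3*r)

Factor: 2*d^4 + 4*d^3 + 4*d^2 + 44*d + 42 = 2*(d + 1)*(d + 3)*(d^2 - 2*d + 7);  d^4 - 5*d^3*r - 2*d^3 + 6*d^2*r^2 + 10*d^2*r + 7*d^2 - 12*d*r^2 - 35*d*r + 42*r^2 = (d - 3*r)*(d^2 - 2*d + 7)*(d - 2*r)
Cancel the common factors (d^2 - 2*d + 7), (d - 2*r), (d + 1).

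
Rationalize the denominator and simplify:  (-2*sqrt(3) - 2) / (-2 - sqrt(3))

-2 + 2*sqrt(3)

Multiply numerator and denominator by -2 + sqrt(3).
Denominator becomes 1; numerator becomes -2 + 2*sqrt(3).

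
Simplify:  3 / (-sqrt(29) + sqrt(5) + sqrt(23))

Group as (sqrt(5) + sqrt(23)) - sqrt(29); multiply by (sqrt(5) + sqrt(23)) + sqrt(29), then rationalise the remaining surd.

(sqrt(29) + 11*sqrt(23) + 47*sqrt(5) + 2*sqrt(3335))/153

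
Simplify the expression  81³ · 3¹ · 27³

3^22

81³ = 3^12; 3¹ = 3^1; 27³ = 3^9
Combine exponents: 3^22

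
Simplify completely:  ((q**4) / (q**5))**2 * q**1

Inside the bracket: (q**-1)
Raise to the power 2: (q**-2)
Multiply by q**1: add exponents.

1/q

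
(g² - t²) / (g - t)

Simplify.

Difference of squares: factor out (g - t).

g + t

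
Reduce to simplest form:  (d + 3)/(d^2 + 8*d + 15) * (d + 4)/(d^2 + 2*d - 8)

Factor: d^2 + 8*d + 15 = (d + 3)*(d + 5);  d^2 + 2*d - 8 = (d - 2)*(d + 4)
Cancel the common factors (d + 4), (d + 3).

1/(d^2 + 3*d - 10)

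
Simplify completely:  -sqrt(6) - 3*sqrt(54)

sqrt(6) = sqrt(6); 3*sqrt(54) = 9*sqrt(6)
Combine: (-1 - 9)·sqrt(6) = -10*sqrt(6)

-10*sqrt(6)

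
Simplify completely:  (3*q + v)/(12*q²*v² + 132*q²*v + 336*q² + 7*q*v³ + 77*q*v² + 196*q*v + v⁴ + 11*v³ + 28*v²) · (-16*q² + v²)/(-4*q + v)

1/(v² + 11*v + 28)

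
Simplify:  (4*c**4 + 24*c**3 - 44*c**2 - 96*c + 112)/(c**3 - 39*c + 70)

(4*c**2 + 4*c - 8)/(c - 5)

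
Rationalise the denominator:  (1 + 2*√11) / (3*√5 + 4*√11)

Multiply numerator and denominator by -3*√5 + 4*√11.
Denominator becomes 131; numerator becomes -6*√55 - 3*√5 + 4*√11 + 88.

(-6*√55 - 3*√5 + 4*√11 + 88)/131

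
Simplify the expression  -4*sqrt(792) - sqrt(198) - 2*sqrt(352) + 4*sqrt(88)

-27*sqrt(22)

4*sqrt(792) = 24*sqrt(22); sqrt(198) = 3*sqrt(22); 2*sqrt(352) = 8*sqrt(22); 4*sqrt(88) = 8*sqrt(22)
Combine: (-24 - 3 - 8 + 8)·sqrt(22) = -27*sqrt(22)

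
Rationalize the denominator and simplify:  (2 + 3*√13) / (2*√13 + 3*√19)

Multiply numerator and denominator by -3*√19 + 2*√13.
Denominator becomes -119; numerator becomes -9*√247 - 6*√19 + 4*√13 + 78.

(-78 - 4*√13 + 6*√19 + 9*√247)/119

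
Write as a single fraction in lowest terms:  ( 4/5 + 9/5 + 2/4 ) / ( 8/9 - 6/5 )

Numerator: 4/5 + 9/5 + 2/4 = 31/10
Denominator: 8/9 - 6/5 = -14/45
Divide: (31/10) · (-45/14) = -279/28

-279/28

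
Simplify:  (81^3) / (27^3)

3^3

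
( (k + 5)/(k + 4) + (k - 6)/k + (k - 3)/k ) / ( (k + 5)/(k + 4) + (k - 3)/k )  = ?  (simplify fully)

Numerator: (k + 5)/(k + 4) + (k - 6)/k + (k - 3)/k = (3*k² + 4*k - 36)/(k² + 4*k)
Denominator: (k + 5)/(k + 4) + (k - 3)/k = (2*k² + 6*k - 12)/(k² + 4*k)
Divide: ((3*k² + 4*k - 36)/(k² + 4*k)) · ((k² + 4*k)/(2*k² + 6*k - 12)) = (3*k² + 4*k - 36)/(2*k² + 6*k - 12)

(3*k² + 4*k - 36)/(2*k² + 6*k - 12)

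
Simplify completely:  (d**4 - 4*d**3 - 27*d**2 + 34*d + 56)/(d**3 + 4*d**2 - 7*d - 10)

Factor: d**4 - 4*d**3 - 27*d**2 + 34*d + 56 = (d + 1)*(d - 7)*(d + 4)*(d - 2);  d**3 + 4*d**2 - 7*d - 10 = (d + 1)*(d + 5)*(d - 2)
Cancel the common factors (d - 2), (d + 1).

(d**2 - 3*d - 28)/(d + 5)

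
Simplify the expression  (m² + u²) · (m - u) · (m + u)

Telescope via difference of squares: (m+u)(m-u) = m² - u², then repeat with the next factor.

m⁴ - u⁴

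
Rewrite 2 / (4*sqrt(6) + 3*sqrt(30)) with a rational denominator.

(-4*sqrt(6) + 3*sqrt(30))/87

Multiply numerator and denominator by -4*sqrt(6) + 3*sqrt(30).
Denominator becomes 174; numerator becomes -8*sqrt(6) + 6*sqrt(30).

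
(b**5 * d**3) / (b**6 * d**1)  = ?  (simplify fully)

d**2/b

Quotient: (b**-1) * d**2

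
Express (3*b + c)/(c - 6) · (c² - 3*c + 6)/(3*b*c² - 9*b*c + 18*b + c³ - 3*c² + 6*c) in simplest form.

Factor: 3*b*c² - 9*b*c + 18*b + c³ - 3*c² + 6*c = (3*b + c)·(c² - 3*c + 6)
Cancel the common factors (c² - 3*c + 6), (3*b + c).

1/(c - 6)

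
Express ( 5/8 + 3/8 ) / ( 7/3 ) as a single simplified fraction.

Numerator: 5/8 + 3/8 = 1
Denominator: 7/3 = 7/3
Divide: (1) · (3/7) = 3/7

3/7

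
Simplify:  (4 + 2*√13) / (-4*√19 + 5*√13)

(16*√19 + 20*√13 + 8*√247 + 130)/21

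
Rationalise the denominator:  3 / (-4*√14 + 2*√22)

(-6*√14 - 3*√22)/68

Multiply numerator and denominator by 2*√22 + 4*√14.
Denominator becomes -136; numerator becomes 6*√22 + 12*√14.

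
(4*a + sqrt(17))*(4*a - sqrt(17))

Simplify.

16*a^2 - 17

(4*a)^2 - (sqrt(17))^2 = 16*a^2 - 17.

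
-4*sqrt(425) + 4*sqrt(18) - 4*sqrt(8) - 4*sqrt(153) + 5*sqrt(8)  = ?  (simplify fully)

-32*sqrt(17) + 14*sqrt(2)

4*sqrt(425) = 20*sqrt(17); 4*sqrt(18) = 12*sqrt(2); 4*sqrt(8) = 8*sqrt(2); 4*sqrt(153) = 12*sqrt(17); 5*sqrt(8) = 10*sqrt(2)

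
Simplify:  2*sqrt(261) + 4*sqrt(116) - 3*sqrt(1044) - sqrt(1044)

2*sqrt(261) = 6*sqrt(29); 4*sqrt(116) = 8*sqrt(29); 3*sqrt(1044) = 18*sqrt(29); sqrt(1044) = 6*sqrt(29)
Combine: (6 + 8 - 18 - 6)·sqrt(29) = -10*sqrt(29)

-10*sqrt(29)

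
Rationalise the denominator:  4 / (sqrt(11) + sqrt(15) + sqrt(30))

(-30*sqrt(22) - 4*sqrt(30) + 26*sqrt(15) + 34*sqrt(11))/161

Group as (sqrt(11) + sqrt(15)) + sqrt(30); multiply by (sqrt(11) + sqrt(15)) - sqrt(30), then rationalise the remaining surd.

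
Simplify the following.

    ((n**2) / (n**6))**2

n**(-8)

Inside the bracket: (n**-4)
Raise to the power 2: (n**-8)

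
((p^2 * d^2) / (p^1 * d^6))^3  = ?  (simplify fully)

p^3/d^12

Inside the bracket: p^1 * (d^-4)
Raise to the power 3: p^3 * (d^-12)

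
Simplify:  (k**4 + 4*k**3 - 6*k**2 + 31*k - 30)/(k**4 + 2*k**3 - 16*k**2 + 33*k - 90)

(k - 1)/(k - 3)

Factor: k**4 + 4*k**3 - 6*k**2 + 31*k - 30 = (k + 6)*(k**2 - k + 5)*(k - 1);  k**4 + 2*k**3 - 16*k**2 + 33*k - 90 = (k - 3)*(k**2 - k + 5)*(k + 6)
Cancel the common factors (k**2 - k + 5), (k + 6).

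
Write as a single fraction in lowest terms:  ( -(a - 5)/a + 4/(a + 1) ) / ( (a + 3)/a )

(-a^2 + 8*a + 5)/(a^2 + 4*a + 3)

Numerator: -(a - 5)/a + 4/(a + 1) = (-a^2 + 8*a + 5)/(a^2 + a)
Denominator: (a + 3)/a = (a + 3)/a
Divide: ((-a^2 + 8*a + 5)/(a^2 + a)) · (a/(a + 3)) = (-a^2 + 8*a + 5)/(a^2 + 4*a + 3)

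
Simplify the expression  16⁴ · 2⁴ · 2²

2^22

16⁴ = 2^16; 2⁴ = 2^4; 2² = 2^2
Combine exponents: 2^22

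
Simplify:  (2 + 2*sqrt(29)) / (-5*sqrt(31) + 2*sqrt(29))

Multiply numerator and denominator by 2*sqrt(29) + 5*sqrt(31).
Denominator becomes -659; numerator becomes 4*sqrt(29) + 10*sqrt(31) + 116 + 10*sqrt(899).

(-10*sqrt(899) - 116 - 10*sqrt(31) - 4*sqrt(29))/659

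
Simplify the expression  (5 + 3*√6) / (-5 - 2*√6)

Multiply numerator and denominator by -5 + 2*√6.
Denominator becomes 1; numerator becomes -5*√6 + 11.

-5*√6 + 11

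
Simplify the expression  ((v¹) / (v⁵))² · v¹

Inside the bracket: (v^-4)
Raise to the power 2: (v^-8)
Multiply by v¹: add exponents.

v^(-7)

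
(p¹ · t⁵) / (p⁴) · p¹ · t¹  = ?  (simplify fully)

Quotient: (p^-3) · t⁵
Multiply by p¹ · t¹: add exponents.

t⁶/p²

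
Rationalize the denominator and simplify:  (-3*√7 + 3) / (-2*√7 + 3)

(3*√7 + 33)/19

Multiply numerator and denominator by 3 + 2*√7.
Denominator becomes -19; numerator becomes -33 - 3*√7.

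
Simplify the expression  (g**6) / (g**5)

g

Quotient: g**1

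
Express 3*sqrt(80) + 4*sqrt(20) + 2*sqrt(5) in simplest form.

3*sqrt(80) = 12*sqrt(5); 4*sqrt(20) = 8*sqrt(5); 2*sqrt(5) = 2*sqrt(5)
Combine: (12 + 8 + 2)·sqrt(5) = 22*sqrt(5)

22*sqrt(5)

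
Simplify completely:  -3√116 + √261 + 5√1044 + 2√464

3√116 = 6*√29; √261 = 3*√29; 5√1044 = 30*√29; 2√464 = 8*√29
Combine: (-6 + 3 + 30 + 8)·√29 = 35*√29

35*√29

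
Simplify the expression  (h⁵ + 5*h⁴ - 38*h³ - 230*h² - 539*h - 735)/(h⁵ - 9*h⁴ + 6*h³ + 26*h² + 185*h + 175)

(h² + 10*h + 21)/(h² - 4*h - 5)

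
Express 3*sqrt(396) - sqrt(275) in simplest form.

13*sqrt(11)

3*sqrt(396) = 18*sqrt(11); sqrt(275) = 5*sqrt(11)
Combine: (18 - 5)·sqrt(11) = 13*sqrt(11)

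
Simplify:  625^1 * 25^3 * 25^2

5^14

625^1 = 5^4; 25^3 = 5^6; 25^2 = 5^4
Combine exponents: 5^14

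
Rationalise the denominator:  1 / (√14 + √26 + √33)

(-4*√3003 + 7*√33 + 21*√26 + 45*√14)/1407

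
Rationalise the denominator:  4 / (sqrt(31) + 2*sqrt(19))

Multiply numerator and denominator by -2*sqrt(19) + sqrt(31).
Denominator becomes -45; numerator becomes -8*sqrt(19) + 4*sqrt(31).

(-4*sqrt(31) + 8*sqrt(19))/45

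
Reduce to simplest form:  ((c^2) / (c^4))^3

Inside the bracket: (c^-2)
Raise to the power 3: (c^-6)

c^(-6)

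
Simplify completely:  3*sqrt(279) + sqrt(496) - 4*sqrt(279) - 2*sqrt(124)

-3*sqrt(31)

3*sqrt(279) = 9*sqrt(31); sqrt(496) = 4*sqrt(31); 4*sqrt(279) = 12*sqrt(31); 2*sqrt(124) = 4*sqrt(31)
Combine: (9 + 4 - 12 - 4)·sqrt(31) = -3*sqrt(31)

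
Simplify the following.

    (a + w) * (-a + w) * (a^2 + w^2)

(w+a)(w-a) = -a^2 + w^2; continue pairing.

-a^4 + w^4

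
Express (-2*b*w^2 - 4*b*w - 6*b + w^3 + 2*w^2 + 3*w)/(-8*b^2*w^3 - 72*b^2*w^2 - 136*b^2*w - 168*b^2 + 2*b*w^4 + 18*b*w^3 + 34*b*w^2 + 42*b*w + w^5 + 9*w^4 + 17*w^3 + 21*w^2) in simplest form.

1/(4*b*w + 28*b + w^2 + 7*w)

Factor: -2*b*w^2 - 4*b*w - 6*b + w^3 + 2*w^2 + 3*w = (w^2 + 2*w + 3)*(-2*b + w);  -8*b^2*w^3 - 72*b^2*w^2 - 136*b^2*w - 168*b^2 + 2*b*w^4 + 18*b*w^3 + 34*b*w^2 + 42*b*w + w^5 + 9*w^4 + 17*w^3 + 21*w^2 = (w + 7)*(-2*b + w)*(w^2 + 2*w + 3)*(4*b + w)
Cancel the common factors (w^2 + 2*w + 3), (-2*b + w).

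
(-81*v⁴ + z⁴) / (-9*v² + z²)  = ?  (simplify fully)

9*v² + z²

-81*v⁴ + z⁴ factors as (-3*v + z)*(3*v + z)*(9*v² + z²).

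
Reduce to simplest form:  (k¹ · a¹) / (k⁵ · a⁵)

Quotient: (k^-4) · (a^-4)

1/(a⁴*k⁴)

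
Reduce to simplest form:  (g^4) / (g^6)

g^(-2)

Quotient: (g^-2)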